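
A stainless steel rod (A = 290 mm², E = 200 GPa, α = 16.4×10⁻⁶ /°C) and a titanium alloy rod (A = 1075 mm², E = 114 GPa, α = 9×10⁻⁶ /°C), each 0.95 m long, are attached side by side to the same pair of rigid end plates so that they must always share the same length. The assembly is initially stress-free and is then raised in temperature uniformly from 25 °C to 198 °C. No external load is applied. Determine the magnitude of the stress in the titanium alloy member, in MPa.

The stainless steel has the larger α, so on heating it would change length more than the titanium alloy if both were free. The rigid plates force a common final length, so the stainless steel is put into compression and the titanium alloy into tension, with equal and opposite forces P (no external load).
Compatibility of the two members (thermal + elastic change equal): (α₁ − α₂)ΔT = P·[1/(A₁E₁) + 1/(A₂E₂)].
|α₁ − α₂|·ΔT = 7.4×10⁻⁶ × 173 = 0.00128.
1/(A₁E₁) + 1/(A₂E₂) = 1/(290×200×10³) + 1/(1075×114×10³) = 2.54×10⁻⁸ N⁻¹.
So P = 0.00128 / 2.54×10⁻⁸ = 50.4 kN.
σ_{titanium alloy} = P/A₂ = 50400/1075 = 46.88 MPa, tensile.

σ ≈ 46.9 MPa (tensile)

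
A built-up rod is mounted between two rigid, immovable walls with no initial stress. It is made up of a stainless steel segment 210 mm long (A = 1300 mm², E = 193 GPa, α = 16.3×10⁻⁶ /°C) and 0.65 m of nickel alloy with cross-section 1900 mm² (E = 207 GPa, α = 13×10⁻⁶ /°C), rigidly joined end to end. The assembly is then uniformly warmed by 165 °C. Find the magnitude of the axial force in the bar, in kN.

If the supports were absent, the total length change would be Σ αᵢΔT Lᵢ = 16.3×10⁻⁶×165×210 + 13×10⁻⁶×165×650 = 1.959 mm.
The walls prevent any net length change, so an axial force P (same in every segment) develops. Compatibility: P · Σ Lᵢ/(AᵢEᵢ) = δ_free.
Σ Lᵢ/(AᵢEᵢ) = 210/(1300×193×10³) + 650/(1900×207×10³) = 2.49×10⁻⁶ mm/N.
P = 1.959 / 2.49×10⁻⁶ = 786900 N = 786.9 kN, compressive.

P ≈ 787 kN (compressive)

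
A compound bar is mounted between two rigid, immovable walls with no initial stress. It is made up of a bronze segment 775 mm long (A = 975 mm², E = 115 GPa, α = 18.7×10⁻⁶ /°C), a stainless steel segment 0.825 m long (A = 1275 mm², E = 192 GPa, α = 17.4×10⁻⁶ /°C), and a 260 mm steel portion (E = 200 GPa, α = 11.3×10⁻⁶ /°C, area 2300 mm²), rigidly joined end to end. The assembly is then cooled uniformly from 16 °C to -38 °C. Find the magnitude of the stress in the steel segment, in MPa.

Free thermal contraction of the whole bar: Σ αᵢΔT Lᵢ = 18.7×10⁻⁶×54×775 + 17.4×10⁻⁶×54×825 + 11.3×10⁻⁶×54×260 = 1.716 mm.
Since the ends are fixed, an axial force P builds up, equal in every segment, with P · Σ Lᵢ/(AᵢEᵢ) = δ_free.
The series flexibility is Σ Lᵢ/(AᵢEᵢ) = 775/(975×115×10³) + 825/(1275×192×10³) + 260/(2300×200×10³) = 1.085×10⁻⁵ mm/N.
P = 1.716 / 1.085×10⁻⁵ = 158200 N = 158.2 kN, tensile.
σ_{steel} = P / A = 158200 / 2300 = 68.8 MPa.

σ ≈ 68.8 MPa (tensile)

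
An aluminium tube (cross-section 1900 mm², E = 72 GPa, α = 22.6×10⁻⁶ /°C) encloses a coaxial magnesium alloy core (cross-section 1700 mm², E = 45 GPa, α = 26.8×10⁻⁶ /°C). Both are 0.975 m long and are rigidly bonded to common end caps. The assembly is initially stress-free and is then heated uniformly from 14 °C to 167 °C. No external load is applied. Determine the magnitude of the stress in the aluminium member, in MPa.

σ ≈ 16.6 MPa (tensile)

Equilibrium of a rigid end plate with no external load gives equal and opposite internal forces ±P in the two members. Since α_{magnesium alloy} > α_{aluminium}, heating drives the magnesium alloy into compression and the aluminium into tension.
Compatibility of the two members (thermal + elastic change equal): (α₁ − α₂)ΔT = P·[1/(A₁E₁) + 1/(A₂E₂)].
|α₁ − α₂|·ΔT = 4.2×10⁻⁶ × 153 = 0.0006426.
1/(A₁E₁) + 1/(A₂E₂) = 1/(1900×72×10³) + 1/(1700×45×10³) = 2.038×10⁻⁸ N⁻¹.
P = 0.0006426 / 2.038×10⁻⁸ = 31530 N = 31.53 kN.
σ_{aluminium} = P/A₁ = 31530/1900 = 16.59 MPa, tensile.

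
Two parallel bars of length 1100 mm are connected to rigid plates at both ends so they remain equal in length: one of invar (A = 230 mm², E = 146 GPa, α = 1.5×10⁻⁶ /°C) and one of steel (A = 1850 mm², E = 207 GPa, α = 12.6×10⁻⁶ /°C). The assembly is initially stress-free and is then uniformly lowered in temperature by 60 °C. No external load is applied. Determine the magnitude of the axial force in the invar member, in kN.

The steel has the larger α, so on cooling it would change length more than the invar if both were free. The rigid plates force a common final length, so the steel is put into tension and the invar into compression, with equal and opposite forces P (no external load).
Equating the net (thermal + elastic) strains gives |α₁ − α₂|·ΔT = P·[1/(A₁E₁) + 1/(A₂E₂)].
|α₁ − α₂|·ΔT = 11.1×10⁻⁶ × 60 = 0.000666.
1/(A₁E₁) + 1/(A₂E₂) = 1/(230×146×10³) + 1/(1850×207×10³) = 3.239×10⁻⁸ N⁻¹.
P = 0.000666 / 3.239×10⁻⁸ = 20560 N = 20.56 kN.

P ≈ 20.6 kN (compressive in the invar)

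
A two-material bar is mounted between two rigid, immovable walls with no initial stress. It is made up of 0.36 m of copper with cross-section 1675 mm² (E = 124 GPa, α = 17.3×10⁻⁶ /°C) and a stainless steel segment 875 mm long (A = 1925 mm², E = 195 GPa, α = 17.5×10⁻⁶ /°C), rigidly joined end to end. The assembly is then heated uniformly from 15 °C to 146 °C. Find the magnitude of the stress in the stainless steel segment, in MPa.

Free thermal expansion of the whole bar: Σ αᵢΔT Lᵢ = 17.3×10⁻⁶×131×360 + 17.5×10⁻⁶×131×875 = 2.822 mm.
Since the ends are fixed, an axial force P builds up, equal in every segment, with P · Σ Lᵢ/(AᵢEᵢ) = δ_free.
Σ Lᵢ/(AᵢEᵢ) = 360/(1675×124×10³) + 875/(1925×195×10³) = 4.064×10⁻⁶ mm/N.
So P = 2.822 / 4.064×10⁻⁶ = 694.3 kN, compressive.
σ_{stainless steel} = P / A = 694300 / 1925 = 360.7 MPa.

σ ≈ 361 MPa (compressive)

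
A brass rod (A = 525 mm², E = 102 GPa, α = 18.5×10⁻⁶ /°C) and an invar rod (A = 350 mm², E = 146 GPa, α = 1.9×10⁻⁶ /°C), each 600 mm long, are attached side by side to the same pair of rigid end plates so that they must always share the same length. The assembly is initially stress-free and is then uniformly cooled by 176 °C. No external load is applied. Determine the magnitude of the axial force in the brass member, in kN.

The brass has the larger α, so on cooling it would change length more than the invar if both were free. The rigid plates force a common final length, so the brass is put into tension and the invar into compression, with equal and opposite forces P (no external load).
Equating the net (thermal + elastic) strains gives |α₁ − α₂|·ΔT = P·[1/(A₁E₁) + 1/(A₂E₂)].
|α₁ − α₂|·ΔT = 16.6×10⁻⁶ × 176 = 0.002922.
1/(A₁E₁) + 1/(A₂E₂) = 1/(525×102×10³) + 1/(350×146×10³) = 3.824×10⁻⁸ N⁻¹.
P = 0.002922 / 3.824×10⁻⁸ = 76390 N = 76.39 kN.

P ≈ 76.4 kN (tensile in the brass)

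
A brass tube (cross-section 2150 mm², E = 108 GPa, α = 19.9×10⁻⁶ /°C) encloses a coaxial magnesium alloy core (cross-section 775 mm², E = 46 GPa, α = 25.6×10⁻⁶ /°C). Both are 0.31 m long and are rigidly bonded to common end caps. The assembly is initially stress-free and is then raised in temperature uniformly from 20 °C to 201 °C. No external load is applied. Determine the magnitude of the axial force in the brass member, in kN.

Both members must finish at the same length. With the larger α, the magnesium alloy tends to over-expand; the plates restrain it, putting the magnesium alloy in compression and the brass in tension. With no external load the two internal forces are equal and opposite, magnitude P.
Equating the net (thermal + elastic) strains gives |α₁ − α₂|·ΔT = P·[1/(A₁E₁) + 1/(A₂E₂)].
|α₁ − α₂|·ΔT = 5.7×10⁻⁶ × 181 = 0.001032.
1/(A₁E₁) + 1/(A₂E₂) = 1/(2150×108×10³) + 1/(775×46×10³) = 3.236×10⁻⁸ N⁻¹.
P = 0.001032 / 3.236×10⁻⁸ = 31880 N = 31.88 kN.

P ≈ 31.9 kN (tensile in the brass)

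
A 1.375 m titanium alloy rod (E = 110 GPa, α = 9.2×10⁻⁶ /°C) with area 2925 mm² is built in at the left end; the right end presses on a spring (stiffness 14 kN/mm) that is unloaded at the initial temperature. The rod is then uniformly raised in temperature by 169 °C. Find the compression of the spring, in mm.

δ ≈ 2.02 mm

If the spring were absent the rod would lengthen by αΔT L = 9.2×10⁻⁶ × 169 × 1375 = 2.138 mm.
Let P be the compressive force at the spring. The rod shortens elastically by PL/(AE) and the spring compresses by P/k; together these equal δ_free.
P [ L/(AE) + 1/k ] = δ_free → P [ 1375/(2925×110×10³) + 1/(14×10³) ] = 2.138.
P = 2.138 / 7.57×10⁻⁵ = 28240 N.
Spring compression = P/k = 28240/(14×10³) = 2.017 mm.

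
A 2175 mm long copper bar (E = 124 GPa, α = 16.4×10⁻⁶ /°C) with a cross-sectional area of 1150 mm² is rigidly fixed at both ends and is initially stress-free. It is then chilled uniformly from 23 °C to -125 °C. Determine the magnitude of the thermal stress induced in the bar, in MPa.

σ ≈ 301 MPa (tensile)

Because both ends are immovable the net strain is zero, and the suppressed thermal strain is αΔT = 16.4×10⁻⁶ × 148 = 2427.2×10⁻⁶.
The stress required to suppress this strain is σ = Eε = 124×10³ × 2427.2×10⁻⁶ = 301 MPa, tensile since the bar is trying to contract.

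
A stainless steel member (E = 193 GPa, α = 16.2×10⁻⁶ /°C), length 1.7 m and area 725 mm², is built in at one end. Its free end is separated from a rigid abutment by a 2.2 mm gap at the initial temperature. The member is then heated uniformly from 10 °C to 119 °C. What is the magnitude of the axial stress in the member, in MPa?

Unrestrained expansion: δ_free = αΔT L = 16.2×10⁻⁶ × 109 × 1700 = 3.002 mm.
The gap closes (δ_free > 2.2 mm) and the wall then resists a further 3.002 − 2.2 = 0.8019 mm of expansion.
Compatibility: PL/(AE) = 0.8019 mm, so σ = P/A = E × (0.8019/1700) = 91.03 MPa.

σ ≈ 91 MPa (compressive)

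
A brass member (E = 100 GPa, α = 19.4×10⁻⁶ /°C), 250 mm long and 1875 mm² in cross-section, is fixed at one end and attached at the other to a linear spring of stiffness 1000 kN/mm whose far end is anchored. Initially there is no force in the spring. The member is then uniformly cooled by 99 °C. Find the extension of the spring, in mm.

δ ≈ 0.206 mm

Free thermal contraction: δ_free = αΔT L = 19.4×10⁻⁶ × 99 × 250 = 0.4801 mm.
With a force P in the spring, the elastic change of the member is PL/(AE) and that of the spring is P/k; compatibility requires their sum to equal δ_free.
So P = δ_free / [L/(AE) + 1/k] = 0.4801 / [ 250/(1875×100×10³) + 1/(1000×10³) ].
P = 0.4801 / 2.333×10⁻⁶ = 205800 N.
Spring extension = P/k = 205800/(1000×10³) = 0.2058 mm.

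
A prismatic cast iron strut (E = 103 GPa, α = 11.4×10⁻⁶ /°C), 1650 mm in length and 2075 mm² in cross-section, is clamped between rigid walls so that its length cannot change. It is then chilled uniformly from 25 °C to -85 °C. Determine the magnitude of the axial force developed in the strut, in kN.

P ≈ 268 kN (tensile)

Full restraint means ε = 0, so the stress is σ = EαΔT = 103×10³ × 11.4×10⁻⁶ × 110 = 129.2 MPa.
Axial force P = σA = 129.2 × 2075 = 268000 N = 268 kN, tensile.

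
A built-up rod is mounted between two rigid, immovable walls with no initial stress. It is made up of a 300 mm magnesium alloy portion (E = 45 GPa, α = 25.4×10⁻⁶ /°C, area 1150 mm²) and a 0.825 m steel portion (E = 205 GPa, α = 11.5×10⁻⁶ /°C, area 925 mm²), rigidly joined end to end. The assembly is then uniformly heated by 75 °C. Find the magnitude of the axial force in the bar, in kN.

P ≈ 126 kN (compressive)

If the supports were absent, the total length change would be Σ αᵢΔT Lᵢ = 25.4×10⁻⁶×75×300 + 11.5×10⁻⁶×75×825 = 1.283 mm.
Since the ends are fixed, an axial force P builds up, equal in every segment, with P · Σ Lᵢ/(AᵢEᵢ) = δ_free.
Σ Lᵢ/(AᵢEᵢ) = 300/(1150×45×10³) + 825/(925×205×10³) = 1.015×10⁻⁵ mm/N.
P = 1.283 / 1.015×10⁻⁵ = 126400 N = 126.4 kN, compressive.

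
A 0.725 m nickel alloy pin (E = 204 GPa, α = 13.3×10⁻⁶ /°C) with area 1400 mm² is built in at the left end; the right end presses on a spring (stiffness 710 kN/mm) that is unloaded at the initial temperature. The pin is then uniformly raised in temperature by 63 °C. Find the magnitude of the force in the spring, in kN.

The unrestrained thermal change is αΔT L = 13.3×10⁻⁶ × 63 × 725 = 0.6075 mm.
Let P be the compressive force at the spring. The pin shortens elastically by PL/(AE) and the spring compresses by P/k; together these equal δ_free.
P [ L/(AE) + 1/k ] = δ_free → P [ 725/(1400×204×10³) + 1/(710×10³) ] = 0.6075.
P = 0.6075 / 3.947×10⁻⁶ = 153900 N.

P ≈ 154 kN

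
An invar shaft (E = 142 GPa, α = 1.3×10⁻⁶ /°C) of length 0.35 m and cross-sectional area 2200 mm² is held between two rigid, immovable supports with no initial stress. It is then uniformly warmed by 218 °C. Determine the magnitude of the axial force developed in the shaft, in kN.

P ≈ 88.5 kN (compressive)

The ends cannot move, so σ = EαΔT = 142×10³ × 1.3×10⁻⁶ × 218 = 40.24 MPa.
Axial force P = σA = 40.24 × 2200 = 88530 N = 88.53 kN, compressive.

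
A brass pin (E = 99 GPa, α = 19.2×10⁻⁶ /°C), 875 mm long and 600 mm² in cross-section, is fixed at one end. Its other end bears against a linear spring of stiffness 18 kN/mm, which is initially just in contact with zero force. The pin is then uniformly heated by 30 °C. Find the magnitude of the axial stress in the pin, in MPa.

If the spring were absent the pin would lengthen by αΔT L = 19.2×10⁻⁶ × 30 × 875 = 0.504 mm.
With a force P in the spring, the elastic change of the pin is PL/(AE) and that of the spring is P/k; compatibility requires their sum to equal δ_free.
So P = δ_free / [L/(AE) + 1/k] = 0.504 / [ 875/(600×99×10³) + 1/(18×10³) ].
P = 0.504 / 7.029×10⁻⁵ = 7171 N.
σ = P/A = 7171/600 = 11.95 MPa.

σ ≈ 12 MPa (compressive)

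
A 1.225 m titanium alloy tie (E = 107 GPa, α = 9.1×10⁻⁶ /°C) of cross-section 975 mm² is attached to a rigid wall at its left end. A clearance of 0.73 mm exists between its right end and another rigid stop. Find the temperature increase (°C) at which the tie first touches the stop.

The gap closes when αΔT L = 0.73 mm, since the tie is still unstressed at that instant.
So ΔT = g/(αL) = 0.73/(9.1×10⁻⁶ × 1225) = 65.49 °C.

ΔT ≈ 65.5 °C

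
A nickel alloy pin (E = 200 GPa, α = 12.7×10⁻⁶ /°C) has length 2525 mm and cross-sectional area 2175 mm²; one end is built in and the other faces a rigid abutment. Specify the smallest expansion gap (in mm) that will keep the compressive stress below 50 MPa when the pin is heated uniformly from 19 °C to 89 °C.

With no wall the pin would lengthen by αΔT L = 12.7×10⁻⁶ × 70 × 2525 = 2.245 mm.
A stress of 50 MPa corresponds to the wall pushing the pin back by σL/E = 50×2525/(200×10³) = 0.6312 mm.
So the gap has to take up the difference, g_min = δ_free − σL/E = 2.245 − 0.6312 = 1.613 mm.

g ≈ 1.61 mm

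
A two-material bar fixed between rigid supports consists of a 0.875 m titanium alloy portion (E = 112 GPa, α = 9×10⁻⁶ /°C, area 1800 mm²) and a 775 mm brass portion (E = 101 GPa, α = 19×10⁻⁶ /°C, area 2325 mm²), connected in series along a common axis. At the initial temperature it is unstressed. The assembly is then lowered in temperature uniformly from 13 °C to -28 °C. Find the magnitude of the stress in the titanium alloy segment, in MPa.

If the supports were absent, the total length change would be Σ αᵢΔT Lᵢ = 9×10⁻⁶×41×875 + 19×10⁻⁶×41×775 = 0.9266 mm.
Since the ends are fixed, an axial force P builds up, equal in every segment, with P · Σ Lᵢ/(AᵢEᵢ) = δ_free.
Σ Lᵢ/(AᵢEᵢ) = 875/(1800×112×10³) + 775/(2325×101×10³) = 7.641×10⁻⁶ mm/N.
So P = 0.9266 / 7.641×10⁻⁶ = 121.3 kN, tensile.
σ_{titanium alloy} = P / A = 121300 / 1800 = 67.37 MPa.

σ ≈ 67.4 MPa (tensile)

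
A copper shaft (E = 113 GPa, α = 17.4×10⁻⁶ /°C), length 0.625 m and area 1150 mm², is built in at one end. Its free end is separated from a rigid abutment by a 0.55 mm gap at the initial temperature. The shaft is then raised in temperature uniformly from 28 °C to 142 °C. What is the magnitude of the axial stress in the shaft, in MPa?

If the wall were absent the shaft would grow by αΔT L = 17.4×10⁻⁶ × 114 × 625 = 1.24 mm.
After closing the 0.55 mm clearance, 1.24 − 0.55 = 0.6897 mm of expansion remains to be suppressed by the wall.
So σ = E(δ_free − g)/L = 113×10³ × 0.6897/625 = 124.7 MPa.

σ ≈ 125 MPa (compressive)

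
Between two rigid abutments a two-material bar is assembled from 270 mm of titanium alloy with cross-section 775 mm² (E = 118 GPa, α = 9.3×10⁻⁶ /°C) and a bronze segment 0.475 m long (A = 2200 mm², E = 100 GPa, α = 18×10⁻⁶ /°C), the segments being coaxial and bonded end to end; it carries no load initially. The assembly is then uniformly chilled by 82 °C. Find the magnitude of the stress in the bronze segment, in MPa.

σ ≈ 80.7 MPa (tensile)

With the walls removed the bar would change length by δ_free = Σ αᵢΔT Lᵢ = 9.3×10⁻⁶×82×270 + 18×10⁻⁶×82×475 = 0.907 mm.
The walls prevent any net length change, so an axial force P (same in every segment) develops. Compatibility: P · Σ Lᵢ/(AᵢEᵢ) = δ_free.
The series flexibility is Σ Lᵢ/(AᵢEᵢ) = 270/(775×118×10³) + 475/(2200×100×10³) = 5.112×10⁻⁶ mm/N.
P = 0.907 / 5.112×10⁻⁶ = 177400 N = 177.4 kN, tensile.
σ_{bronze} = P / A = 177400 / 2200 = 80.66 MPa.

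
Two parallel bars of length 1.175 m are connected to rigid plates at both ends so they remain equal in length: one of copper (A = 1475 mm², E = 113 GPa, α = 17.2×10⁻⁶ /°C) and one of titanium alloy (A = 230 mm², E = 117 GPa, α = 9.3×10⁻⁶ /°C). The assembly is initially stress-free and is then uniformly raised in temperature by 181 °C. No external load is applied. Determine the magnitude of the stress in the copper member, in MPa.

σ ≈ 22.5 MPa (compressive)

The copper has the larger α, so on heating it would change length more than the titanium alloy if both were free. The rigid plates force a common final length, so the copper is put into compression and the titanium alloy into tension, with equal and opposite forces P (no external load).
Equating the net (thermal + elastic) strains gives |α₁ − α₂|·ΔT = P·[1/(A₁E₁) + 1/(A₂E₂)].
|α₁ − α₂|·ΔT = 7.9×10⁻⁶ × 181 = 0.00143.
1/(A₁E₁) + 1/(A₂E₂) = 1/(1475×113×10³) + 1/(230×117×10³) = 4.316×10⁻⁸ N⁻¹.
So P = 0.00143 / 4.316×10⁻⁸ = 33.13 kN.
σ_{copper} = P/A₁ = 33130/1475 = 22.46 MPa, compressive.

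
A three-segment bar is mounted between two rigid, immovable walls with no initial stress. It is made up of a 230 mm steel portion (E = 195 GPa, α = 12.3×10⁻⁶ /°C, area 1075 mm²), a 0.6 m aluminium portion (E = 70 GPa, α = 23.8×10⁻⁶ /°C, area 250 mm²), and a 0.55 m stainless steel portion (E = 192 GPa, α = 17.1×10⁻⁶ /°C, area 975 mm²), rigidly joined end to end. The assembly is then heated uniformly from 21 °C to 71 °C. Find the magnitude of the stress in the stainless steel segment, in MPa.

σ ≈ 35.5 MPa (compressive)

Free thermal expansion of the whole bar: Σ αᵢΔT Lᵢ = 12.3×10⁻⁶×50×230 + 23.8×10⁻⁶×50×600 + 17.1×10⁻⁶×50×550 = 1.326 mm.
The walls prevent any net length change, so an axial force P (same in every segment) develops. Compatibility: P · Σ Lᵢ/(AᵢEᵢ) = δ_free.
Σ Lᵢ/(AᵢEᵢ) = 230/(1075×195×10³) + 600/(250×70×10³) + 550/(975×192×10³) = 3.832×10⁻⁵ mm/N.
P = 1.326 / 3.832×10⁻⁵ = 34590 N = 34.59 kN, compressive.
σ_{stainless steel} = P / A = 34590 / 975 = 35.48 MPa.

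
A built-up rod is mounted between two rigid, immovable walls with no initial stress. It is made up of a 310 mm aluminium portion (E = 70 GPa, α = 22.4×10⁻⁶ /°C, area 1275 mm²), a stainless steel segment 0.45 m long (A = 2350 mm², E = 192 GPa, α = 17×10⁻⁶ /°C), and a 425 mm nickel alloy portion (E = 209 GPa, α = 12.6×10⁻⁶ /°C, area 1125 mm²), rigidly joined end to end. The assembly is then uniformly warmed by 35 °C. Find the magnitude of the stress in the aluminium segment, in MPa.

σ ≈ 87.2 MPa (compressive)

If the supports were absent, the total length change would be Σ αᵢΔT Lᵢ = 22.4×10⁻⁶×35×310 + 17×10⁻⁶×35×450 + 12.6×10⁻⁶×35×425 = 0.6982 mm.
Since the ends are fixed, an axial force P builds up, equal in every segment, with P · Σ Lᵢ/(AᵢEᵢ) = δ_free.
The series flexibility is Σ Lᵢ/(AᵢEᵢ) = 310/(1275×70×10³) + 450/(2350×192×10³) + 425/(1125×209×10³) = 6.278×10⁻⁶ mm/N.
Hence P = δ_free / Σ(L/AE) = 0.6982/6.278×10⁻⁶ = 111.2 kN (compressive).
σ_{aluminium} = P / A = 111200 / 1275 = 87.22 MPa.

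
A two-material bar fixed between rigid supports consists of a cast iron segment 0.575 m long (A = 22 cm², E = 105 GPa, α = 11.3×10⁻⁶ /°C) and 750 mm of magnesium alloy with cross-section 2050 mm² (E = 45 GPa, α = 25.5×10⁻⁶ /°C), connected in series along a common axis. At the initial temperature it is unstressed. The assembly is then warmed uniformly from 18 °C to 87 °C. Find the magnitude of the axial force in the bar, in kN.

If the supports were absent, the total length change would be Σ αᵢΔT Lᵢ = 11.3×10⁻⁶×69×575 + 25.5×10⁻⁶×69×750 = 1.768 mm.
The rigid supports impose zero overall length change; the single axial force P common to all segments must satisfy P Σ Lᵢ/(AᵢEᵢ) = δ_free.
The series flexibility is Σ Lᵢ/(AᵢEᵢ) = 575/(2200×105×10³) + 750/(2050×45×10³) = 1.062×10⁻⁵ mm/N.
So P = 1.768 / 1.062×10⁻⁵ = 166.5 kN, compressive.

P ≈ 166 kN (compressive)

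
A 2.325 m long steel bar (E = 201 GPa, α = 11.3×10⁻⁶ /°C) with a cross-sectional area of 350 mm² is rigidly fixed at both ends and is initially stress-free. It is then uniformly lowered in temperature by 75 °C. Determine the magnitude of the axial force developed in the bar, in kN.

With zero net strain, σ = E·αΔT = 201 GPa × 11.3×10⁻⁶ × 75 = 170.3 MPa.
P = AEαΔT = 350 × 201×10³ × 11.3×10⁻⁶ × 75 = 59.62 kN (tensile).

P ≈ 59.6 kN (tensile)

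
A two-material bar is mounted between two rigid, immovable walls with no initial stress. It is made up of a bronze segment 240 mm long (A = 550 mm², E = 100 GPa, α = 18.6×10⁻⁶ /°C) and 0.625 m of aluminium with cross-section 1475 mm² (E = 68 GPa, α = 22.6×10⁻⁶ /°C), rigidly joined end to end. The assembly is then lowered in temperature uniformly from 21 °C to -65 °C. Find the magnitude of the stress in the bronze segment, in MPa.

With the walls removed the bar would change length by δ_free = Σ αᵢΔT Lᵢ = 18.6×10⁻⁶×86×240 + 22.6×10⁻⁶×86×625 = 1.599 mm.
The rigid supports impose zero overall length change; the single axial force P common to all segments must satisfy P Σ Lᵢ/(AᵢEᵢ) = δ_free.
Σ Lᵢ/(AᵢEᵢ) = 240/(550×100×10³) + 625/(1475×68×10³) = 1.059×10⁻⁵ mm/N.
P = 1.599 / 1.059×10⁻⁵ = 150900 N = 150.9 kN, tensile.
σ_{bronze} = P / A = 150900 / 550 = 274.3 MPa.

σ ≈ 274 MPa (tensile)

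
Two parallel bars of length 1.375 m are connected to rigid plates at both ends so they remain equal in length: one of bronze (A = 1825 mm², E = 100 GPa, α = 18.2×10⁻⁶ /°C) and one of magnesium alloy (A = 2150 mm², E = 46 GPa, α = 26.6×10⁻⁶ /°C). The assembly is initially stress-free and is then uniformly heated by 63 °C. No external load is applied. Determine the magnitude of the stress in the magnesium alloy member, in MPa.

σ ≈ 15.8 MPa (compressive)

Equilibrium of a rigid end plate with no external load gives equal and opposite internal forces ±P in the two members. Since α_{magnesium alloy} > α_{bronze}, heating drives the magnesium alloy into compression and the bronze into tension.
Compatibility of the two members (thermal + elastic change equal): (α₁ − α₂)ΔT = P·[1/(A₁E₁) + 1/(A₂E₂)].
|α₁ − α₂|·ΔT = 8.4×10⁻⁶ × 63 = 0.0005292.
1/(A₁E₁) + 1/(A₂E₂) = 1/(1825×100×10³) + 1/(2150×46×10³) = 1.559×10⁻⁸ N⁻¹.
So P = 0.0005292 / 1.559×10⁻⁸ = 33.94 kN.
σ_{magnesium alloy} = P/A₂ = 33940/2150 = 15.79 MPa, compressive.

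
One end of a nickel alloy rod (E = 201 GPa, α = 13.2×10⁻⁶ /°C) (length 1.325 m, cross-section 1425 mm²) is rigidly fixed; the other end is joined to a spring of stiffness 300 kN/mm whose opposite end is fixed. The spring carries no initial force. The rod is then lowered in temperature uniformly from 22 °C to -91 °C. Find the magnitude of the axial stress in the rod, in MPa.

σ ≈ 174 MPa (tensile)

Free thermal contraction: δ_free = αΔT L = 13.2×10⁻⁶ × 113 × 1325 = 1.976 mm.
With a force P in the spring, the elastic change of the rod is PL/(AE) and that of the spring is P/k; compatibility requires their sum to equal δ_free.
So P = δ_free / [L/(AE) + 1/k] = 1.976 / [ 1325/(1425×201×10³) + 1/(300×10³) ].
P = 1.976 / 7.959×10⁻⁶ = 248300 N.
σ = P/A = 248300/1425 = 174.3 MPa.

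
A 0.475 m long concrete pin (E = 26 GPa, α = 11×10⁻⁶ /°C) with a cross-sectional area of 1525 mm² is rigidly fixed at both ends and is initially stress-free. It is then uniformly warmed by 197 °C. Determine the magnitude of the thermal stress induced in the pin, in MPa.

With length fixed, the mechanical strain must cancel the thermal strain αΔT = 11×10⁻⁶ × 197 = 2167×10⁻⁶.
The stress required to suppress this strain is σ = Eε = 26×10³ × 2167×10⁻⁶ = 56.34 MPa, compressive since the pin is trying to expand.

σ ≈ 56.3 MPa (compressive)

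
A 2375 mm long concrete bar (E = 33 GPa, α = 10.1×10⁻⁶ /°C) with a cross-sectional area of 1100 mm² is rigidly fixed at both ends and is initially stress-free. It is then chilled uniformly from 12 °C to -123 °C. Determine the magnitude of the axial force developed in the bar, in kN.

Full restraint means ε = 0, so the stress is σ = EαΔT = 33×10³ × 10.1×10⁻⁶ × 135 = 45 MPa.
Axial force P = σA = 45 × 1100 = 49500 N = 49.5 kN, tensile.

P ≈ 49.5 kN (tensile)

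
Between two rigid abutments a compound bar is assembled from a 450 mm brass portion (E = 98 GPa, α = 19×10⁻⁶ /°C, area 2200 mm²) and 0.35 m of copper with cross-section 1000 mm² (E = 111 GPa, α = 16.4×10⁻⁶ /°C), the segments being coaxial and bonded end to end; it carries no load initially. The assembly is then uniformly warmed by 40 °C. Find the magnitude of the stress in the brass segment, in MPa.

With the walls removed the bar would change length by δ_free = Σ αᵢΔT Lᵢ = 19×10⁻⁶×40×450 + 16.4×10⁻⁶×40×350 = 0.5716 mm.
Since the ends are fixed, an axial force P builds up, equal in every segment, with P · Σ Lᵢ/(AᵢEᵢ) = δ_free.
The series flexibility is Σ Lᵢ/(AᵢEᵢ) = 450/(2200×98×10³) + 350/(1000×111×10³) = 5.24×10⁻⁶ mm/N.
Hence P = δ_free / Σ(L/AE) = 0.5716/5.24×10⁻⁶ = 109.1 kN (compressive).
σ_{brass} = P / A = 109100 / 2200 = 49.58 MPa.

σ ≈ 49.6 MPa (compressive)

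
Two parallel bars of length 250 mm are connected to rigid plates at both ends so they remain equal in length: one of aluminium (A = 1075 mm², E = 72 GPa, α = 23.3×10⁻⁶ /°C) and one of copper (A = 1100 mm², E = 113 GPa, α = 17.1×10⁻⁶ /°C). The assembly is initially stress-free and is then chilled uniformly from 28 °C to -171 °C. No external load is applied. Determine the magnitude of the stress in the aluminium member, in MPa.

σ ≈ 54.7 MPa (tensile)

Both members must finish at the same length. With the larger α, the aluminium tends to over-contract; the plates restrain it, putting the aluminium in tension and the copper in compression. With no external load the two internal forces are equal and opposite, magnitude P.
Equating the net (thermal + elastic) strains gives |α₁ − α₂|·ΔT = P·[1/(A₁E₁) + 1/(A₂E₂)].
|α₁ − α₂|·ΔT = 6.2×10⁻⁶ × 199 = 0.001234.
1/(A₁E₁) + 1/(A₂E₂) = 1/(1075×72×10³) + 1/(1100×113×10³) = 2.096×10⁻⁸ N⁻¹.
P = 0.001234 / 2.096×10⁻⁸ = 58850 N = 58.85 kN.
σ_{aluminium} = P/A₁ = 58850/1075 = 54.74 MPa, tensile.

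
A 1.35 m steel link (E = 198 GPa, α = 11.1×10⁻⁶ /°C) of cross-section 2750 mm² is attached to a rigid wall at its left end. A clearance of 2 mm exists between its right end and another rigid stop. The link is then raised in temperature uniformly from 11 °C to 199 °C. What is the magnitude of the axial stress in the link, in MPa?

Unrestrained expansion: δ_free = αΔT L = 11.1×10⁻⁶ × 188 × 1350 = 2.817 mm.
The gap closes (δ_free > 2 mm) and the wall then resists a further 2.817 − 2 = 0.8172 mm of expansion.
So σ = E(δ_free − g)/L = 198×10³ × 0.8172/1350 = 119.9 MPa.

σ ≈ 120 MPa (compressive)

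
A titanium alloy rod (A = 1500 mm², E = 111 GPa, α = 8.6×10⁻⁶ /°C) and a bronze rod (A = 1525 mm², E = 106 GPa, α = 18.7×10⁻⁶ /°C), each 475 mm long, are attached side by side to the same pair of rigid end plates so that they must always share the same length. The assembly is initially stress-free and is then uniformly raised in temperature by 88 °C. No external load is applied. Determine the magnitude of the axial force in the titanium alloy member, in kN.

Both members must finish at the same length. With the larger α, the bronze tends to over-expand; the plates restrain it, putting the bronze in compression and the titanium alloy in tension. With no external load the two internal forces are equal and opposite, magnitude P.
Setting the final lengths equal and cancelling L: (α₁ − α₂)ΔT = P/(A₁E₁) + P/(A₂E₂).
|α₁ − α₂|·ΔT = 10.1×10⁻⁶ × 88 = 0.0008888.
1/(A₁E₁) + 1/(A₂E₂) = 1/(1500×111×10³) + 1/(1525×106×10³) = 1.219×10⁻⁸ N⁻¹.
P = 0.0008888 / 1.219×10⁻⁸ = 72900 N = 72.9 kN.

P ≈ 72.9 kN (tensile in the titanium alloy)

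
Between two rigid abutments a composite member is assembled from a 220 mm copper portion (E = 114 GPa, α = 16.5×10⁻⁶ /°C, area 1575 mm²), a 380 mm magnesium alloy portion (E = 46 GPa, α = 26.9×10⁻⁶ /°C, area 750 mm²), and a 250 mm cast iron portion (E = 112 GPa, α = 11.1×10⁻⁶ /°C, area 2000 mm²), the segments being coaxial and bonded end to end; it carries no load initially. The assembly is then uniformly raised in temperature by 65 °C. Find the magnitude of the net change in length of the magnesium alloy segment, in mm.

If the supports were absent, the total length change would be Σ αᵢΔT Lᵢ = 16.5×10⁻⁶×65×220 + 26.9×10⁻⁶×65×380 + 11.1×10⁻⁶×65×250 = 1.081 mm.
Since the ends are fixed, an axial force P builds up, equal in every segment, with P · Σ Lᵢ/(AᵢEᵢ) = δ_free.
The series flexibility is Σ Lᵢ/(AᵢEᵢ) = 220/(1575×114×10³) + 380/(750×46×10³) + 250/(2000×112×10³) = 1.336×10⁻⁵ mm/N.
P = 1.081 / 1.336×10⁻⁵ = 80920 N = 80.92 kN, compressive.
For the magnesium alloy segment, free thermal change = 26.9×10⁻⁶×65×380 = 0.6644 mm and elastic change from P = 80920×380/(750×46×10³) = 0.8913 mm; these oppose, so the net change is 0.227 mm (segment shortens).

|ΔL| ≈ 0.227 mm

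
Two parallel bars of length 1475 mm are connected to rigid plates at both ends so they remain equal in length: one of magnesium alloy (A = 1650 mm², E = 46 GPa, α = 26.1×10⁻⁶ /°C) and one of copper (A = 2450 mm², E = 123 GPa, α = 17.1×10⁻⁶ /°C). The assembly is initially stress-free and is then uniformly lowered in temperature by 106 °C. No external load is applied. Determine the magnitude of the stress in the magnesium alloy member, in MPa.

σ ≈ 35.1 MPa (tensile)

Equilibrium of a rigid end plate with no external load gives equal and opposite internal forces ±P in the two members. Since α_{magnesium alloy} > α_{copper}, cooling drives the magnesium alloy into tension and the copper into compression.
Compatibility of the two members (thermal + elastic change equal): (α₁ − α₂)ΔT = P·[1/(A₁E₁) + 1/(A₂E₂)].
|α₁ − α₂|·ΔT = 9×10⁻⁶ × 106 = 0.000954.
1/(A₁E₁) + 1/(A₂E₂) = 1/(1650×46×10³) + 1/(2450×123×10³) = 1.649×10⁻⁸ N⁻¹.
So P = 0.000954 / 1.649×10⁻⁸ = 57.84 kN.
σ_{magnesium alloy} = P/A₁ = 57840/1650 = 35.05 MPa, tensile.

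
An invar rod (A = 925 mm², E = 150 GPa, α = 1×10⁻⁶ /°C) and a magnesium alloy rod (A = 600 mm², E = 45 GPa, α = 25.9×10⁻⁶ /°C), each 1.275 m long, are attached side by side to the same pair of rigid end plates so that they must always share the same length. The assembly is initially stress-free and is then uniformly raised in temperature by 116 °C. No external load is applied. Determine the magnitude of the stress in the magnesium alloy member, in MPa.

σ ≈ 109 MPa (compressive)

Equilibrium of a rigid end plate with no external load gives equal and opposite internal forces ±P in the two members. Since α_{magnesium alloy} > α_{invar}, heating drives the magnesium alloy into compression and the invar into tension.
Equating the net (thermal + elastic) strains gives |α₁ − α₂|·ΔT = P·[1/(A₁E₁) + 1/(A₂E₂)].
|α₁ − α₂|·ΔT = 24.9×10⁻⁶ × 116 = 0.002888.
1/(A₁E₁) + 1/(A₂E₂) = 1/(925×150×10³) + 1/(600×45×10³) = 4.424×10⁻⁸ N⁻¹.
So P = 0.002888 / 4.424×10⁻⁸ = 65.28 kN.
σ_{magnesium alloy} = P/A₂ = 65280/600 = 108.8 MPa, compressive.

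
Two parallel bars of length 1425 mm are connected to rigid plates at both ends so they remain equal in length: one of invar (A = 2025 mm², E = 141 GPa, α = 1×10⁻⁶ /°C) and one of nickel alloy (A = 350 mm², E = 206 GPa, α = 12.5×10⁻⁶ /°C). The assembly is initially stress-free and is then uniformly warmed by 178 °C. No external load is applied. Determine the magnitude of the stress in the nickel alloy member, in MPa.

Equilibrium of a rigid end plate with no external load gives equal and opposite internal forces ±P in the two members. Since α_{nickel alloy} > α_{invar}, heating drives the nickel alloy into compression and the invar into tension.
Equating the net (thermal + elastic) strains gives |α₁ − α₂|·ΔT = P·[1/(A₁E₁) + 1/(A₂E₂)].
|α₁ − α₂|·ΔT = 11.5×10⁻⁶ × 178 = 0.002047.
1/(A₁E₁) + 1/(A₂E₂) = 1/(2025×141×10³) + 1/(350×206×10³) = 1.737×10⁻⁸ N⁻¹.
So P = 0.002047 / 1.737×10⁻⁸ = 117.8 kN.
σ_{nickel alloy} = P/A₂ = 117800/350 = 336.7 MPa, compressive.

σ ≈ 337 MPa (compressive)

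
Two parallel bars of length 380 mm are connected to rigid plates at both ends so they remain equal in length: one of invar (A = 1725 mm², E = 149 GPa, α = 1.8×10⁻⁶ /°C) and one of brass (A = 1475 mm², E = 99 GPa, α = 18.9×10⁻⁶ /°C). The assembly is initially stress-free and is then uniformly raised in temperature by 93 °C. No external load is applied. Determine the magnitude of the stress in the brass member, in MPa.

Both members must finish at the same length. With the larger α, the brass tends to over-expand; the plates restrain it, putting the brass in compression and the invar in tension. With no external load the two internal forces are equal and opposite, magnitude P.
Compatibility of the two members (thermal + elastic change equal): (α₁ − α₂)ΔT = P·[1/(A₁E₁) + 1/(A₂E₂)].
|α₁ − α₂|·ΔT = 17.1×10⁻⁶ × 93 = 0.00159.
1/(A₁E₁) + 1/(A₂E₂) = 1/(1725×149×10³) + 1/(1475×99×10³) = 1.074×10⁻⁸ N⁻¹.
So P = 0.00159 / 1.074×10⁻⁸ = 148.1 kN.
σ_{brass} = P/A₂ = 148100/1475 = 100.4 MPa, compressive.

σ ≈ 100 MPa (compressive)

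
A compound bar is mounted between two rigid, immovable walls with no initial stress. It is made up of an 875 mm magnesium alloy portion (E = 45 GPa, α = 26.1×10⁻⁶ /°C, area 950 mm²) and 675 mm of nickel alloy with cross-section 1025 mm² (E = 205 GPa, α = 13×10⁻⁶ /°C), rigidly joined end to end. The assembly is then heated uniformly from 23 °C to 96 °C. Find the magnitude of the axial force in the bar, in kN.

P ≈ 97.5 kN (compressive)

If the supports were absent, the total length change would be Σ αᵢΔT Lᵢ = 26.1×10⁻⁶×73×875 + 13×10⁻⁶×73×675 = 2.308 mm.
Since the ends are fixed, an axial force P builds up, equal in every segment, with P · Σ Lᵢ/(AᵢEᵢ) = δ_free.
Σ Lᵢ/(AᵢEᵢ) = 875/(950×45×10³) + 675/(1025×205×10³) = 2.368×10⁻⁵ mm/N.
Hence P = δ_free / Σ(L/AE) = 2.308/2.368×10⁻⁵ = 97.45 kN (compressive).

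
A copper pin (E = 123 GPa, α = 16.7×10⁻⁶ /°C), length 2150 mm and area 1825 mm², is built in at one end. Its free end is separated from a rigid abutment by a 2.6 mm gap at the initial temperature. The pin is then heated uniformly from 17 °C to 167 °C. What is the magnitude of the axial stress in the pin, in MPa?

σ ≈ 159 MPa (compressive)

Unrestrained expansion: δ_free = αΔT L = 16.7×10⁻⁶ × 150 × 2150 = 5.386 mm.
This exceeds the 2.6 mm gap, so the wall pushes back. The portion of expansion that must be recovered elastically is δ_free − gap = 5.386 − 2.6 = 2.786 mm.
Compatibility: PL/(AE) = 2.786 mm, so σ = P/A = E × (2.786/2150) = 159.4 MPa.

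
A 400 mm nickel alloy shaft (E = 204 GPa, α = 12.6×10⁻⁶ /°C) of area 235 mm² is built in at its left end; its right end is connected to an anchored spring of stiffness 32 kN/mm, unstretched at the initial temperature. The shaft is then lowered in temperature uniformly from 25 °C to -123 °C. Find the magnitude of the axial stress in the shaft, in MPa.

σ ≈ 80.2 MPa (tensile)

The unrestrained thermal change is αΔT L = 12.6×10⁻⁶ × 148 × 400 = 0.7459 mm.
With a force P in the spring, the elastic change of the shaft is PL/(AE) and that of the spring is P/k; compatibility requires their sum to equal δ_free.
So P = δ_free / [L/(AE) + 1/k] = 0.7459 / [ 400/(235×204×10³) + 1/(32×10³) ].
P = 0.7459 / 3.959×10⁻⁵ = 18840 N.
σ = P/A = 18840/235 = 80.17 MPa.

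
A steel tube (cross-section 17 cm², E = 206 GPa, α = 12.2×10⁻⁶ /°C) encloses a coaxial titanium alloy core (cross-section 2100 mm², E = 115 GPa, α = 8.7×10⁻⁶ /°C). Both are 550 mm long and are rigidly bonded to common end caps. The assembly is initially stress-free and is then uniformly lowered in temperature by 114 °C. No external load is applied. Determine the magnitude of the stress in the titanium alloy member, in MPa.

σ ≈ 27.2 MPa (compressive)

Equilibrium of a rigid end plate with no external load gives equal and opposite internal forces ±P in the two members. Since α_{steel} > α_{titanium alloy}, cooling drives the steel into tension and the titanium alloy into compression.
Compatibility of the two members (thermal + elastic change equal): (α₁ − α₂)ΔT = P·[1/(A₁E₁) + 1/(A₂E₂)].
|α₁ − α₂|·ΔT = 3.5×10⁻⁶ × 114 = 0.000399.
1/(A₁E₁) + 1/(A₂E₂) = 1/(1700×206×10³) + 1/(2100×115×10³) = 6.996×10⁻⁹ N⁻¹.
P = 0.000399 / 6.996×10⁻⁹ = 57030 N = 57.03 kN.
σ_{titanium alloy} = P/A₂ = 57030/2100 = 27.16 MPa, compressive.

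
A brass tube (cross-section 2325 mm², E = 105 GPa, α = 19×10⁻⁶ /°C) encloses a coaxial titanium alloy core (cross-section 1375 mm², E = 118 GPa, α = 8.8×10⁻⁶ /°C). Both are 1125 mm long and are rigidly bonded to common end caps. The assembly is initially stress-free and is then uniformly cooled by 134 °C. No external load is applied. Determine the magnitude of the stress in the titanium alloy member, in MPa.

σ ≈ 96.9 MPa (compressive)

Equilibrium of a rigid end plate with no external load gives equal and opposite internal forces ±P in the two members. Since α_{brass} > α_{titanium alloy}, cooling drives the brass into tension and the titanium alloy into compression.
Compatibility of the two members (thermal + elastic change equal): (α₁ − α₂)ΔT = P·[1/(A₁E₁) + 1/(A₂E₂)].
|α₁ − α₂|·ΔT = 10.2×10⁻⁶ × 134 = 0.001367.
1/(A₁E₁) + 1/(A₂E₂) = 1/(2325×105×10³) + 1/(1375×118×10³) = 1.026×10⁻⁸ N⁻¹.
P = 0.001367 / 1.026×10⁻⁸ = 133200 N = 133.2 kN.
σ_{titanium alloy} = P/A₂ = 133200/1375 = 96.89 MPa, compressive.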